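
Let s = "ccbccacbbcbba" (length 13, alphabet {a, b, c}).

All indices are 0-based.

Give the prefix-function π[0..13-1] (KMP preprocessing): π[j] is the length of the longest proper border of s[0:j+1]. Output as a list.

[0, 1, 0, 1, 2, 0, 1, 0, 0, 1, 0, 0, 0]

π[0] = 0
j=1 s[j]='c': π[1]=1 (border 'c')
j=2 s[j]='b': k: 1→0; π[2]=0 (border '')
j=3 s[j]='c': π[3]=1 (border 'c')
j=4 s[j]='c': π[4]=2 (border 'cc')
j=5 s[j]='a': k: 2→1→0; π[5]=0 (border '')
j=6 s[j]='c': π[6]=1 (border 'c')
j=7 s[j]='b': k: 1→0; π[7]=0 (border '')
j=8 s[j]='b': π[8]=0 (border '')
j=9 s[j]='c': π[9]=1 (border 'c')
j=10 s[j]='b': k: 1→0; π[10]=0 (border '')
j=11 s[j]='b': π[11]=0 (border '')
j=12 s[j]='a': π[12]=0 (border '')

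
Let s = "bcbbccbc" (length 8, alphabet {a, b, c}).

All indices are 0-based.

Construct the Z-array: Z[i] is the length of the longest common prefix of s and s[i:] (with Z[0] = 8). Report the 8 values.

[8, 0, 1, 2, 0, 0, 2, 0]

Z[0]=8
i=1: outside box; Z[1]=0
i=2: outside box; Z[2]=1 extend→box=[2,3)
i=3: outside box; Z[3]=2 extend→box=[3,5)
i=4: min(r-i=1, Z[1]=0)=0; Z[4]=0
i=5: outside box; Z[5]=0
i=6: outside box; Z[6]=2 extend→box=[6,8)
i=7: min(r-i=1, Z[1]=0)=0; Z[7]=0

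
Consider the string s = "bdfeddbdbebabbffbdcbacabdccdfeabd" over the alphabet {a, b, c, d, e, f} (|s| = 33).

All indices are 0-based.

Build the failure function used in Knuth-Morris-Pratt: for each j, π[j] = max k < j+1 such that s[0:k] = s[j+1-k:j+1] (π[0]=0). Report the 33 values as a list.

[0, 0, 0, 0, 0, 0, 1, 2, 1, 0, 1, 0, 1, 1, 0, 0, 1, 2, 0, 1, 0, 0, 0, 1, 2, 0, 0, 0, 0, 0, 0, 1, 2]

π[0] = 0
j=1 s[j]='d': π[1]=0 (border '')
j=2 s[j]='f': π[2]=0 (border '')
j=3 s[j]='e': π[3]=0 (border '')
j=4 s[j]='d': π[4]=0 (border '')
j=5 s[j]='d': π[5]=0 (border '')
j=6 s[j]='b': π[6]=1 (border 'b')
j=7 s[j]='d': π[7]=2 (border 'bd')
j=8 s[j]='b': k: 2→0; π[8]=1 (border 'b')
j=9 s[j]='e': k: 1→0; π[9]=0 (border '')
j=10 s[j]='b': π[10]=1 (border 'b')
j=11 s[j]='a': k: 1→0; π[11]=0 (border '')
j=12 s[j]='b': π[12]=1 (border 'b')
j=13 s[j]='b': k: 1→0; π[13]=1 (border 'b')
j=14 s[j]='f': k: 1→0; π[14]=0 (border '')
j=15 s[j]='f': π[15]=0 (border '')
j=16 s[j]='b': π[16]=1 (border 'b')
j=17 s[j]='d': π[17]=2 (border 'bd')
j=18 s[j]='c': k: 2→0; π[18]=0 (border '')
j=19 s[j]='b': π[19]=1 (border 'b')
j=20 s[j]='a': k: 1→0; π[20]=0 (border '')
j=21 s[j]='c': π[21]=0 (border '')
j=22 s[j]='a': π[22]=0 (border '')
j=23 s[j]='b': π[23]=1 (border 'b')
j=24 s[j]='d': π[24]=2 (border 'bd')
j=25 s[j]='c': k: 2→0; π[25]=0 (border '')
j=26 s[j]='c': π[26]=0 (border '')
j=27 s[j]='d': π[27]=0 (border '')
j=28 s[j]='f': π[28]=0 (border '')
j=29 s[j]='e': π[29]=0 (border '')
j=30 s[j]='a': π[30]=0 (border '')
j=31 s[j]='b': π[31]=1 (border 'b')
j=32 s[j]='d': π[32]=2 (border 'bd')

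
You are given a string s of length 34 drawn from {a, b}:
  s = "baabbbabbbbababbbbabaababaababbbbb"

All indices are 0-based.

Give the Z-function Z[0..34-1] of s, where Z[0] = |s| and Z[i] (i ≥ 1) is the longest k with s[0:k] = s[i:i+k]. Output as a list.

Z[0]=34
i=1: i≥r, start 0; Z[1]=0
i=2: i≥r, start 0; Z[2]=0
i=3: i≥r, start 0; Z[3]=1 grow→box=[3,4)
i=4: i≥r, start 0; Z[4]=1 grow→box=[4,5)
i=5: i≥r, start 0; Z[5]=2 grow→box=[5,7)
i=6: min(r-i=1, Z[1]=0)=0; Z[6]=0
i=7: i≥r, start 0; Z[7]=1 grow→box=[7,8)
i=8: i≥r, start 0; Z[8]=1 grow→box=[8,9)
i=9: i≥r, start 0; Z[9]=1 grow→box=[9,10)
i=10: i≥r, start 0; Z[10]=2 grow→box=[10,12)
i=11: min(r-i=1, Z[1]=0)=0; Z[11]=0
i=12: i≥r, start 0; Z[12]=2 grow→box=[12,14)
i=13: min(r-i=1, Z[1]=0)=0; Z[13]=0
i=14: i≥r, start 0; Z[14]=1 grow→box=[14,15)
i=15: i≥r, start 0; Z[15]=1 grow→box=[15,16)
i=16: i≥r, start 0; Z[16]=1 grow→box=[16,17)
i=17: i≥r, start 0; Z[17]=2 grow→box=[17,19)
i=18: min(r-i=1, Z[1]=0)=0; Z[18]=0
i=19: i≥r, start 0; Z[19]=4 grow→box=[19,23)
i=20: min(r-i=3, Z[1]=0)=0; Z[20]=0
i=21: min(r-i=2, Z[2]=0)=0; Z[21]=0
i=22: min(r-i=1, Z[3]=1)=1; Z[22]=2 grow→box=[22,24)
i=23: min(r-i=1, Z[1]=0)=0; Z[23]=0
i=24: i≥r, start 0; Z[24]=4 grow→box=[24,28)
i=25: min(r-i=3, Z[1]=0)=0; Z[25]=0
i=26: min(r-i=2, Z[2]=0)=0; Z[26]=0
i=27: min(r-i=1, Z[3]=1)=1; Z[27]=2 grow→box=[27,29)
i=28: min(r-i=1, Z[1]=0)=0; Z[28]=0
i=29: i≥r, start 0; Z[29]=1 grow→box=[29,30)
i=30: i≥r, start 0; Z[30]=1 grow→box=[30,31)
i=31: i≥r, start 0; Z[31]=1 grow→box=[31,32)
i=32: i≥r, start 0; Z[32]=1 grow→box=[32,33)
i=33: i≥r, start 0; Z[33]=1 grow→box=[33,34)

[34, 0, 0, 1, 1, 2, 0, 1, 1, 1, 2, 0, 2, 0, 1, 1, 1, 2, 0, 4, 0, 0, 2, 0, 4, 0, 0, 2, 0, 1, 1, 1, 1, 1]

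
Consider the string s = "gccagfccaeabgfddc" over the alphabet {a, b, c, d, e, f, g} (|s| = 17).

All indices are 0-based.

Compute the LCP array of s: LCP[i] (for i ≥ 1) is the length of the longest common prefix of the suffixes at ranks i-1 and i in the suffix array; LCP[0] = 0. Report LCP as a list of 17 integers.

rank | idx | suffix
   0 |  10 | abgfddc
   1 |   8 | aeabgfddc
   2 |   3 | agfccaeabgfddc
   3 |  11 | bgfddc
   4 |  16 | c
   5 |   7 | caeabgfddc
   6 |   2 | cagfccaeabgfddc
   7 |   6 | ccaeabgfddc
   8 |   1 | ccagfccaeabgfddc
   9 |  15 | dc
  10 |  14 | ddc
  11 |   9 | eabgfddc
  12 |   5 | fccaeabgfddc
  13 |  13 | fddc
  14 |   0 | gccagfccaeabgfddc
  15 |   4 | gfccaeabgfddc
  16 |  12 | gfddc

SA = [10, 8, 3, 11, 16, 7, 2, 6, 1, 15, 14, 9, 5, 13, 0, 4, 12]
rank  pair      lcp
   1  s[10:],s[8:]  1  'a'
   2  s[8:],s[3:]  1  'a'
   3  s[3:],s[11:]  0  ''
   4  s[11:],s[16:]  0  ''
   5  s[16:],s[7:]  1  'c'
   6  s[7:],s[2:]  2  'ca'
   7  s[2:],s[6:]  1  'c'
   8  s[6:],s[1:]  3  'cca'
   9  s[1:],s[15:]  0  ''
  10  s[15:],s[14:]  1  'd'
  11  s[14:],s[9:]  0  ''
  12  s[9:],s[5:]  0  ''
  13  s[5:],s[13:]  1  'f'
  14  s[13:],s[0:]  0  ''
  15  s[0:],s[4:]  1  'g'
  16  s[4:],s[12:]  2  'gf'

[0, 1, 1, 0, 0, 1, 2, 1, 3, 0, 1, 0, 0, 1, 0, 1, 2]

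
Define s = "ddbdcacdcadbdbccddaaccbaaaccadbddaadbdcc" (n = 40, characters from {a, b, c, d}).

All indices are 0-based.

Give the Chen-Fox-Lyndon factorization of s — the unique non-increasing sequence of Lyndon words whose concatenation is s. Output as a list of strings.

emit factor 1: 'd' (i=0, period=1)
emit factor 2: 'd' (i=1, period=1)
emit factor 3: 'bdc' (i=2, period=3)
emit factor 4: 'acdcadbdbccdd' (i=5, period=13)
emit factor 5: 'aaccb' (i=18, period=5)
emit factor 6: 'aaaccadbddaadbdcc' (i=23, period=17)

["d", "d", "bdc", "acdcadbdbccdd", "aaccb", "aaaccadbddaadbdcc"]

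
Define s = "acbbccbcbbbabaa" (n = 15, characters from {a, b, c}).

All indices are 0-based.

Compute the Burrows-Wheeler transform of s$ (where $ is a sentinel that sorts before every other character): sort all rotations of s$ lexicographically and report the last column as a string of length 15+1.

rank  rotation          last
    0  $acbbccbcbbbabaa  a
    1  a$acbbccbcbbbaba  a
    2  aa$acbbccbcbbbab  b
    3  abaa$acbbccbcbbb  b
    4  acbbccbcbbbabaa$  $
    5  baa$acbbccbcbbba  a
    6  babaa$acbbccbcbb  b
    7  bbabaa$acbbccbcb  b
    8  bbbabaa$acbbccbc  c
    9  bbccbcbbbabaa$ac  c
   10  bcbbbabaa$acbbcc  c
   11  bccbcbbbabaa$acb  b
   12  cbbbabaa$acbbccb  b
   13  cbbccbcbbbabaa$a  a
   14  cbcbbbabaa$acbbc  c
   15  ccbcbbbabaa$acbb  b

aabb$abbcccbbacb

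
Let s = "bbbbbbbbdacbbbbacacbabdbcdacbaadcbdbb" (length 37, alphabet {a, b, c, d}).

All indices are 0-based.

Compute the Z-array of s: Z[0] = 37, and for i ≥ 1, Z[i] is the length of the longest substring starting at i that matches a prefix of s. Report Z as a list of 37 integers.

Z[0]=37
i=1: outside box; Z[1]=7 grow→box=[1,8)
i=2: min(r-i=6, Z[1]=7)=6; Z[2]=6
i=3: min(r-i=5, Z[2]=6)=5; Z[3]=5
i=4: min(r-i=4, Z[3]=5)=4; Z[4]=4
i=5: min(r-i=3, Z[4]=4)=3; Z[5]=3
i=6: min(r-i=2, Z[5]=3)=2; Z[6]=2
i=7: min(r-i=1, Z[6]=2)=1; Z[7]=1
i=8: outside box; Z[8]=0
i=9: outside box; Z[9]=0
i=10: outside box; Z[10]=0
i=11: outside box; Z[11]=4 grow→box=[11,15)
i=12: min(r-i=3, Z[1]=7)=3; Z[12]=3
i=13: min(r-i=2, Z[2]=6)=2; Z[13]=2
i=14: min(r-i=1, Z[3]=5)=1; Z[14]=1
i=15: outside box; Z[15]=0
i=16: outside box; Z[16]=0
i=17: outside box; Z[17]=0
i=18: outside box; Z[18]=0
i=19: outside box; Z[19]=1 grow→box=[19,20)
i=20: outside box; Z[20]=0
i=21: outside box; Z[21]=1 grow→box=[21,22)
i=22: outside box; Z[22]=0
i=23: outside box; Z[23]=1 grow→box=[23,24)
i=24: outside box; Z[24]=0
i=25: outside box; Z[25]=0
i=26: outside box; Z[26]=0
i=27: outside box; Z[27]=0
i=28: outside box; Z[28]=1 grow→box=[28,29)
i=29: outside box; Z[29]=0
i=30: outside box; Z[30]=0
i=31: outside box; Z[31]=0
i=32: outside box; Z[32]=0
i=33: outside box; Z[33]=1 grow→box=[33,34)
i=34: outside box; Z[34]=0
i=35: outside box; Z[35]=2 grow→box=[35,37)
i=36: min(r-i=1, Z[1]=7)=1; Z[36]=1

[37, 7, 6, 5, 4, 3, 2, 1, 0, 0, 0, 4, 3, 2, 1, 0, 0, 0, 0, 1, 0, 1, 0, 1, 0, 0, 0, 0, 1, 0, 0, 0, 0, 1, 0, 2, 1]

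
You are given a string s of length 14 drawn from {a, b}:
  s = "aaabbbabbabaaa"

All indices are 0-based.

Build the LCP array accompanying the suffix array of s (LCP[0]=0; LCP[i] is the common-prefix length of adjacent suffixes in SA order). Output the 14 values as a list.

[0, 1, 2, 3, 2, 1, 2, 3, 0, 2, 3, 1, 4, 2]

rank→(start, suffix):
  0 → (13, 'a')
  1 → (12, 'aa')
  2 → (11, 'aaa')
  3 → (0, 'aaabbbabbabaaa')
  4 → (1, 'aabbbabbabaaa')
  5 → (9, 'abaaa')
  6 → (6, 'abbabaaa')
  7 → (2, 'abbbabbabaaa')
  8 → (10, 'baaa')
  9 → (8, 'babaaa')
  10 → (5, 'babbabaaa')
  11 → (7, 'bbabaaa')
  12 → (4, 'bbabbabaaa')
  13 → (3, 'bbbabbabaaa')

SA = [13, 12, 11, 0, 1, 9, 6, 2, 10, 8, 5, 7, 4, 3]
i: (SA[i-1],SA[i]) lcp shared
  1: (13,12) 1 'a'
  2: (12,11) 2 'aa'
  3: (11,0) 3 'aaa'
  4: (0,1) 2 'aa'
  5: (1,9) 1 'a'
  6: (9,6) 2 'ab'
  7: (6,2) 3 'abb'
  8: (2,10) 0 ''
  9: (10,8) 2 'ba'
  10: (8,5) 3 'bab'
  11: (5,7) 1 'b'
  12: (7,4) 4 'bbab'
  13: (4,3) 2 'bb'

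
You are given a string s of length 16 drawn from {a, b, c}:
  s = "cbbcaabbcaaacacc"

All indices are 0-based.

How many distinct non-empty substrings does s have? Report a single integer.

110

rank→(start, suffix):
  0 → (9, 'aaacacc')
  1 → (4, 'aabbcaaacacc')
  2 → (10, 'aacacc')
  3 → (5, 'abbcaaacacc')
  4 → (11, 'acacc')
  5 → (13, 'acc')
  6 → (6, 'bbcaaacacc')
  7 → (1, 'bbcaabbcaaacacc')
  8 → (7, 'bcaaacacc')
  9 → (2, 'bcaabbcaaacacc')
  10 → (15, 'c')
  11 → (8, 'caaacacc')
  12 → (3, 'caabbcaaacacc')
  13 → (12, 'cacc')
  14 → (0, 'cbbcaabbcaaacacc')
  15 → (14, 'cc')

SA = [9, 4, 10, 5, 11, 13, 6, 1, 7, 2, 15, 8, 3, 12, 0, 14]
[i] adj suffixes → lcp
  [1] 9/4 → 2 ('aa')
  [2] 4/10 → 2 ('aa')
  [3] 10/5 → 1 ('a')
  [4] 5/11 → 1 ('a')
  [5] 11/13 → 2 ('ac')
  [6] 13/6 → 0 ('')
  [7] 6/1 → 5 ('bbcaa')
  [8] 1/7 → 1 ('b')
  [9] 7/2 → 4 ('bcaa')
  [10] 2/15 → 0 ('')
  [11] 15/8 → 1 ('c')
  [12] 8/3 → 3 ('caa')
  [13] 3/12 → 2 ('ca')
  [14] 12/0 → 1 ('c')
  [15] 0/14 → 1 ('c')

n(n+1)/2 = 16·17/2 = 136
Σ LCP = 0 + 2 + 2 + 1 + 1 + 2 + 0 + 5 + 1 + 4 + 0 + 1 + 3 + 2 + 1 + 1 = 26
distinct = 136 − 26 = 110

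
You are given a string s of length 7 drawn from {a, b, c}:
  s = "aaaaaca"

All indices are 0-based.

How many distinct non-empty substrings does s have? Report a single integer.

17

sorted suffixes:
  #0 SA[0]=6  'a'
  #1 SA[1]=0  'aaaaaca'
  #2 SA[2]=1  'aaaaca'
  #3 SA[3]=2  'aaaca'
  #4 SA[4]=3  'aaca'
  #5 SA[5]=4  'aca'
  #6 SA[6]=5  'ca'

SA = [6, 0, 1, 2, 3, 4, 5]
[i] adj suffixes → lcp
  [1] 6/0 → 1 ('a')
  [2] 0/1 → 4 ('aaaa')
  [3] 1/2 → 3 ('aaa')
  [4] 2/3 → 2 ('aa')
  [5] 3/4 → 1 ('a')
  [6] 4/5 → 0 ('')

n(n+1)/2 = 7·8/2 = 28
Σ LCP = 0 + 1 + 4 + 3 + 2 + 1 + 0 = 11
distinct = 28 − 11 = 17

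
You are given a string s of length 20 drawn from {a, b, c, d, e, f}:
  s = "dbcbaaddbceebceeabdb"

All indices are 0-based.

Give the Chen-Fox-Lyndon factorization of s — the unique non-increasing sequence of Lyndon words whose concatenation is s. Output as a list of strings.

["d", "bc", "b", "aaddbceebceeabdb"]

emit factor 1: 'd' (i=0, period=1)
emit factor 2: 'bc' (i=1, period=2)
emit factor 3: 'b' (i=3, period=1)
emit factor 4: 'aaddbceebceeabdb' (i=4, period=16)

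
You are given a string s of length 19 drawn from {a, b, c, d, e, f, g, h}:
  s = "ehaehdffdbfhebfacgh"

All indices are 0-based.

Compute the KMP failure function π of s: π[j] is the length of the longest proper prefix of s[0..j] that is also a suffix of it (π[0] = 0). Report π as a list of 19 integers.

[0, 0, 0, 1, 2, 0, 0, 0, 0, 0, 0, 0, 1, 0, 0, 0, 0, 0, 0]

π[0] = 0
j=1 s[j]='h': π[1]=0 (border '')
j=2 s[j]='a': π[2]=0 (border '')
j=3 s[j]='e': π[3]=1 (border 'e')
j=4 s[j]='h': π[4]=2 (border 'eh')
j=5 s[j]='d': k: 2→0; π[5]=0 (border '')
j=6 s[j]='f': π[6]=0 (border '')
j=7 s[j]='f': π[7]=0 (border '')
j=8 s[j]='d': π[8]=0 (border '')
j=9 s[j]='b': π[9]=0 (border '')
j=10 s[j]='f': π[10]=0 (border '')
j=11 s[j]='h': π[11]=0 (border '')
j=12 s[j]='e': π[12]=1 (border 'e')
j=13 s[j]='b': k: 1→0; π[13]=0 (border '')
j=14 s[j]='f': π[14]=0 (border '')
j=15 s[j]='a': π[15]=0 (border '')
j=16 s[j]='c': π[16]=0 (border '')
j=17 s[j]='g': π[17]=0 (border '')
j=18 s[j]='h': π[18]=0 (border '')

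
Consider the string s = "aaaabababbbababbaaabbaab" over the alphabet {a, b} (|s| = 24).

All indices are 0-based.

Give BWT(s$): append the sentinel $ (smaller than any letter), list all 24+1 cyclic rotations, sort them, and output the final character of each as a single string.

rank  rotation                   last
    0  $aaaabababbbababbaaabbaab  b
    1  aaaabababbbababbaaabbaab$  $
    2  aaabababbbababbaaabbaab$a  a
    3  aaabbaab$aaaabababbbababb  b
    4  aab$aaaabababbbababbaaabb  b
    5  aabababbbababbaaabbaab$aa  a
    6  aabbaab$aaaabababbbababba  a
    7  ab$aaaabababbbababbaaabba  a
    8  abababbbababbaaabbaab$aaa  a
    9  ababbaaabbaab$aaaabababbb  b
   10  ababbbababbaaabbaab$aaaab  b
   11  abbaaabbaab$aaaabababbbab  b
   12  abbaab$aaaabababbbababbaa  a
   13  abbbababbaaabbaab$aaaabab  b
   14  b$aaaabababbbababbaaabbaa  a
   15  baaabbaab$aaaabababbbabab  b
   16  baab$aaaabababbbababbaaab  b
   17  bababbaaabbaab$aaaabababb  b
   18  bababbbababbaaabbaab$aaaa  a
   19  babbaaabbaab$aaaabababbba  a
   20  babbbababbaaabbaab$aaaaba  a
   21  bbaaabbaab$aaaabababbbaba  a
   22  bbaab$aaaabababbbababbaaa  a
   23  bbababbaaabbaab$aaaababab  b
   24  bbbababbaaabbaab$aaaababa  a

b$abbaaaabbbababbbaaaaaba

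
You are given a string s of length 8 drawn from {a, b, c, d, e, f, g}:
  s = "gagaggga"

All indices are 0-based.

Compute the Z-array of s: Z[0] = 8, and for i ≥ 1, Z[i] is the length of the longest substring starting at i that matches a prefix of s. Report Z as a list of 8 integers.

Z[0]=8
i=1: outside box; Z[1]=0
i=2: outside box; Z[2]=3 extend→box=[2,5)
i=3: min(r-i=2, Z[1]=0)=0; Z[3]=0
i=4: min(r-i=1, Z[2]=3)=1; Z[4]=1
i=5: outside box; Z[5]=1 extend→box=[5,6)
i=6: outside box; Z[6]=2 extend→box=[6,8)
i=7: min(r-i=1, Z[1]=0)=0; Z[7]=0

[8, 0, 3, 0, 1, 1, 2, 0]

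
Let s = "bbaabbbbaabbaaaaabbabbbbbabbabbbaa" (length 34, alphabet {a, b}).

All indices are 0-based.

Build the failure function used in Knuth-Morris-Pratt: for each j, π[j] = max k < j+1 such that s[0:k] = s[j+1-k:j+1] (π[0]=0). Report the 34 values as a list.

π[0] = 0
j=1 s[j]='b': π[1]=1 (border 'b')
j=2 s[j]='a': k: 1→0; π[2]=0 (border '')
j=3 s[j]='a': π[3]=0 (border '')
j=4 s[j]='b': π[4]=1 (border 'b')
j=5 s[j]='b': π[5]=2 (border 'bb')
j=6 s[j]='b': k: 2→1; π[6]=2 (border 'bb')
j=7 s[j]='b': k: 2→1; π[7]=2 (border 'bb')
j=8 s[j]='a': π[8]=3 (border 'bba')
j=9 s[j]='a': π[9]=4 (border 'bbaa')
j=10 s[j]='b': π[10]=5 (border 'bbaab')
j=11 s[j]='b': π[11]=6 (border 'bbaabb')
j=12 s[j]='a': k: 6→2; π[12]=3 (border 'bba')
j=13 s[j]='a': π[13]=4 (border 'bbaa')
j=14 s[j]='a': k: 4→0; π[14]=0 (border '')
j=15 s[j]='a': π[15]=0 (border '')
j=16 s[j]='a': π[16]=0 (border '')
j=17 s[j]='b': π[17]=1 (border 'b')
j=18 s[j]='b': π[18]=2 (border 'bb')
j=19 s[j]='a': π[19]=3 (border 'bba')
j=20 s[j]='b': k: 3→0; π[20]=1 (border 'b')
j=21 s[j]='b': π[21]=2 (border 'bb')
j=22 s[j]='b': k: 2→1; π[22]=2 (border 'bb')
j=23 s[j]='b': k: 2→1; π[23]=2 (border 'bb')
j=24 s[j]='b': k: 2→1; π[24]=2 (border 'bb')
j=25 s[j]='a': π[25]=3 (border 'bba')
j=26 s[j]='b': k: 3→0; π[26]=1 (border 'b')
j=27 s[j]='b': π[27]=2 (border 'bb')
j=28 s[j]='a': π[28]=3 (border 'bba')
j=29 s[j]='b': k: 3→0; π[29]=1 (border 'b')
j=30 s[j]='b': π[30]=2 (border 'bb')
j=31 s[j]='b': k: 2→1; π[31]=2 (border 'bb')
j=32 s[j]='a': π[32]=3 (border 'bba')
j=33 s[j]='a': π[33]=4 (border 'bbaa')

[0, 1, 0, 0, 1, 2, 2, 2, 3, 4, 5, 6, 3, 4, 0, 0, 0, 1, 2, 3, 1, 2, 2, 2, 2, 3, 1, 2, 3, 1, 2, 2, 3, 4]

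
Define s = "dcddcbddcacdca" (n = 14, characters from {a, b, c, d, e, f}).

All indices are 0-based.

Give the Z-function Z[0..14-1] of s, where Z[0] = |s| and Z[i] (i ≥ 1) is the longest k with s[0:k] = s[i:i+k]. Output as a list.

Z[0]=14
i=1: fresh scan; Z[1]=0
i=2: fresh scan; Z[2]=1 extend→box=[2,3)
i=3: fresh scan; Z[3]=2 extend→box=[3,5)
i=4: min(r-i=1, Z[1]=0)=0; Z[4]=0
i=5: fresh scan; Z[5]=0
i=6: fresh scan; Z[6]=1 extend→box=[6,7)
i=7: fresh scan; Z[7]=2 extend→box=[7,9)
i=8: min(r-i=1, Z[1]=0)=0; Z[8]=0
i=9: fresh scan; Z[9]=0
i=10: fresh scan; Z[10]=0
i=11: fresh scan; Z[11]=2 extend→box=[11,13)
i=12: min(r-i=1, Z[1]=0)=0; Z[12]=0
i=13: fresh scan; Z[13]=0

[14, 0, 1, 2, 0, 0, 1, 2, 0, 0, 0, 2, 0, 0]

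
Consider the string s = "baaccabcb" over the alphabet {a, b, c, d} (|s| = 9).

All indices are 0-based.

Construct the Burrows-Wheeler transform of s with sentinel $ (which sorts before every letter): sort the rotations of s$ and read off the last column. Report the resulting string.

rank  rotation    last
    0  $baaccabcb  b
    1  aaccabcb$b  b
    2  abcb$baacc  c
    3  accabcb$ba  a
    4  b$baaccabc  c
    5  baaccabcb$  $
    6  bcb$baacca  a
    7  cabcb$baac  c
    8  cb$baaccab  b
    9  ccabcb$baa  a

bbcac$acba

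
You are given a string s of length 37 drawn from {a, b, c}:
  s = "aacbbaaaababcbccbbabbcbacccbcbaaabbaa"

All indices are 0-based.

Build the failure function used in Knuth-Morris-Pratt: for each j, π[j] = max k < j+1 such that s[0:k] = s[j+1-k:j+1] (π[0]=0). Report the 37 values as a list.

π[0] = 0
j=1 s[j]='a': π[1]=1 (border 'a')
j=2 s[j]='c': k: 1→0; π[2]=0 (border '')
j=3 s[j]='b': π[3]=0 (border '')
j=4 s[j]='b': π[4]=0 (border '')
j=5 s[j]='a': π[5]=1 (border 'a')
j=6 s[j]='a': π[6]=2 (border 'aa')
j=7 s[j]='a': k: 2→1; π[7]=2 (border 'aa')
j=8 s[j]='a': k: 2→1; π[8]=2 (border 'aa')
j=9 s[j]='b': k: 2→1→0; π[9]=0 (border '')
j=10 s[j]='a': π[10]=1 (border 'a')
j=11 s[j]='b': k: 1→0; π[11]=0 (border '')
j=12 s[j]='c': π[12]=0 (border '')
j=13 s[j]='b': π[13]=0 (border '')
j=14 s[j]='c': π[14]=0 (border '')
j=15 s[j]='c': π[15]=0 (border '')
j=16 s[j]='b': π[16]=0 (border '')
j=17 s[j]='b': π[17]=0 (border '')
j=18 s[j]='a': π[18]=1 (border 'a')
j=19 s[j]='b': k: 1→0; π[19]=0 (border '')
j=20 s[j]='b': π[20]=0 (border '')
j=21 s[j]='c': π[21]=0 (border '')
j=22 s[j]='b': π[22]=0 (border '')
j=23 s[j]='a': π[23]=1 (border 'a')
j=24 s[j]='c': k: 1→0; π[24]=0 (border '')
j=25 s[j]='c': π[25]=0 (border '')
j=26 s[j]='c': π[26]=0 (border '')
j=27 s[j]='b': π[27]=0 (border '')
j=28 s[j]='c': π[28]=0 (border '')
j=29 s[j]='b': π[29]=0 (border '')
j=30 s[j]='a': π[30]=1 (border 'a')
j=31 s[j]='a': π[31]=2 (border 'aa')
j=32 s[j]='a': k: 2→1; π[32]=2 (border 'aa')
j=33 s[j]='b': k: 2→1→0; π[33]=0 (border '')
j=34 s[j]='b': π[34]=0 (border '')
j=35 s[j]='a': π[35]=1 (border 'a')
j=36 s[j]='a': π[36]=2 (border 'aa')

[0, 1, 0, 0, 0, 1, 2, 2, 2, 0, 1, 0, 0, 0, 0, 0, 0, 0, 1, 0, 0, 0, 0, 1, 0, 0, 0, 0, 0, 0, 1, 2, 2, 0, 0, 1, 2]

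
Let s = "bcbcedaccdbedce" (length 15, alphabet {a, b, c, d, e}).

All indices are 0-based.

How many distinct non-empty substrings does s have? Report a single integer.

sorted suffixes:
  #0 SA[0]=6  'accdbedce'
  #1 SA[1]=0  'bcbcedaccdbedce'
  #2 SA[2]=2  'bcedaccdbedce'
  #3 SA[3]=10  'bedce'
  #4 SA[4]=1  'cbcedaccdbedce'
  #5 SA[5]=7  'ccdbedce'
  #6 SA[6]=8  'cdbedce'
  #7 SA[7]=13  'ce'
  #8 SA[8]=3  'cedaccdbedce'
  #9 SA[9]=5  'daccdbedce'
  #10 SA[10]=9  'dbedce'
  #11 SA[11]=12  'dce'
  #12 SA[12]=14  'e'
  #13 SA[13]=4  'edaccdbedce'
  #14 SA[14]=11  'edce'

SA = [6, 0, 2, 10, 1, 7, 8, 13, 3, 5, 9, 12, 14, 4, 11]
i: (SA[i-1],SA[i]) lcp shared
  1: (6,0) 0 ''
  2: (0,2) 2 'bc'
  3: (2,10) 1 'b'
  4: (10,1) 0 ''
  5: (1,7) 1 'c'
  6: (7,8) 1 'c'
  7: (8,13) 1 'c'
  8: (13,3) 2 'ce'
  9: (3,5) 0 ''
  10: (5,9) 1 'd'
  11: (9,12) 1 'd'
  12: (12,14) 0 ''
  13: (14,4) 1 'e'
  14: (4,11) 2 'ed'

n(n+1)/2 = 15·16/2 = 120
Σ LCP = 0 + 0 + 2 + 1 + 0 + 1 + 1 + 1 + 2 + 0 + 1 + 1 + 0 + 1 + 2 = 13
distinct = 120 − 13 = 107

107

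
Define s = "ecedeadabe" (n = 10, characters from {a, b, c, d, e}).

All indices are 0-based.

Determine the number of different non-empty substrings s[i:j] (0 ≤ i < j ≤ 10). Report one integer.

sorted suffixes:
  #0 SA[0]=7  'abe'
  #1 SA[1]=5  'adabe'
  #2 SA[2]=8  'be'
  #3 SA[3]=1  'cedeadabe'
  #4 SA[4]=6  'dabe'
  #5 SA[5]=3  'deadabe'
  #6 SA[6]=9  'e'
  #7 SA[7]=4  'eadabe'
  #8 SA[8]=0  'ecedeadabe'
  #9 SA[9]=2  'edeadabe'

SA = [7, 5, 8, 1, 6, 3, 9, 4, 0, 2]
i: (SA[i-1],SA[i]) lcp shared
  1: (7,5) 1 'a'
  2: (5,8) 0 ''
  3: (8,1) 0 ''
  4: (1,6) 0 ''
  5: (6,3) 1 'd'
  6: (3,9) 0 ''
  7: (9,4) 1 'e'
  8: (4,0) 1 'e'
  9: (0,2) 1 'e'

n(n+1)/2 = 10·11/2 = 55
Σ LCP = 0 + 1 + 0 + 0 + 0 + 1 + 0 + 1 + 1 + 1 = 5
distinct = 55 − 5 = 50

50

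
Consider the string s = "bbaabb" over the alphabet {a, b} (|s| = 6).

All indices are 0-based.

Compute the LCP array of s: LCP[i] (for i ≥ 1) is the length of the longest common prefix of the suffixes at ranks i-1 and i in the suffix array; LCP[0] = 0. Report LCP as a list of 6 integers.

sorted suffixes:
  #0 SA[0]=2  'aabb'
  #1 SA[1]=3  'abb'
  #2 SA[2]=5  'b'
  #3 SA[3]=1  'baabb'
  #4 SA[4]=4  'bb'
  #5 SA[5]=0  'bbaabb'

SA = [2, 3, 5, 1, 4, 0]
rank  pair      lcp
   1  s[2:],s[3:]  1  'a'
   2  s[3:],s[5:]  0  ''
   3  s[5:],s[1:]  1  'b'
   4  s[1:],s[4:]  1  'b'
   5  s[4:],s[0:]  2  'bb'

[0, 1, 0, 1, 1, 2]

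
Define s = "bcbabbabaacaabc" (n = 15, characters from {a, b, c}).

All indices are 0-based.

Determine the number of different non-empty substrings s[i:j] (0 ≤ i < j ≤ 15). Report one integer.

sorted suffixes:
  #0 SA[0]=11  'aabc'
  #1 SA[1]=8  'aacaabc'
  #2 SA[2]=6  'abaacaabc'
  #3 SA[3]=3  'abbabaacaabc'
  #4 SA[4]=12  'abc'
  #5 SA[5]=9  'acaabc'
  #6 SA[6]=7  'baacaabc'
  #7 SA[7]=5  'babaacaabc'
  #8 SA[8]=2  'babbabaacaabc'
  #9 SA[9]=4  'bbabaacaabc'
  #10 SA[10]=13  'bc'
  #11 SA[11]=0  'bcbabbabaacaabc'
  #12 SA[12]=14  'c'
  #13 SA[13]=10  'caabc'
  #14 SA[14]=1  'cbabbabaacaabc'

SA = [11, 8, 6, 3, 12, 9, 7, 5, 2, 4, 13, 0, 14, 10, 1]
[i] adj suffixes → lcp
  [1] 11/8 → 2 ('aa')
  [2] 8/6 → 1 ('a')
  [3] 6/3 → 2 ('ab')
  [4] 3/12 → 2 ('ab')
  [5] 12/9 → 1 ('a')
  [6] 9/7 → 0 ('')
  [7] 7/5 → 2 ('ba')
  [8] 5/2 → 3 ('bab')
  [9] 2/4 → 1 ('b')
  [10] 4/13 → 1 ('b')
  [11] 13/0 → 2 ('bc')
  [12] 0/14 → 0 ('')
  [13] 14/10 → 1 ('c')
  [14] 10/1 → 1 ('c')

n(n+1)/2 = 15·16/2 = 120
Σ LCP = 0 + 2 + 1 + 2 + 2 + 1 + 0 + 2 + 3 + 1 + 1 + 2 + 0 + 1 + 1 = 19
distinct = 120 − 19 = 101

101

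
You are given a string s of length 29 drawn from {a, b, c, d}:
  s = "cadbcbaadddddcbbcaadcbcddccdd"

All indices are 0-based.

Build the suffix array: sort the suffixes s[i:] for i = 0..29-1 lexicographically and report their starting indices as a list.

[17, 6, 1, 18, 7, 5, 14, 15, 3, 21, 16, 0, 4, 13, 20, 25, 26, 22, 28, 2, 12, 19, 24, 27, 11, 23, 10, 9, 8]

rank→(start, suffix):
  0 → (17, 'aadcbcddccdd')
  1 → (6, 'aadddddcbbcaadcbcddccdd')
  2 → (1, 'adbcbaadddddcbbcaadcbcddccdd')
  3 → (18, 'adcbcddccdd')
  4 → (7, 'adddddcbbcaadcbcddccdd')
  5 → (5, 'baadddddcbbcaadcbcddccdd')
  6 → (14, 'bbcaadcbcddccdd')
  7 → (15, 'bcaadcbcddccdd')
  8 → (3, 'bcbaadddddcbbcaadcbcddccdd')
  9 → (21, 'bcddccdd')
  10 → (16, 'caadcbcddccdd')
  11 → (0, 'cadbcbaadddddcbbcaadcbcddccdd')
  12 → (4, 'cbaadddddcbbcaadcbcddccdd')
  13 → (13, 'cbbcaadcbcddccdd')
  14 → (20, 'cbcddccdd')
  15 → (25, 'ccdd')
  16 → (26, 'cdd')
  17 → (22, 'cddccdd')
  18 → (28, 'd')
  19 → (2, 'dbcbaadddddcbbcaadcbcddccdd')
  20 → (12, 'dcbbcaadcbcddccdd')
  21 → (19, 'dcbcddccdd')
  22 → (24, 'dccdd')
  23 → (27, 'dd')
  24 → (11, 'ddcbbcaadcbcddccdd')
  25 → (23, 'ddccdd')
  26 → (10, 'dddcbbcaadcbcddccdd')
  27 → (9, 'ddddcbbcaadcbcddccdd')
  28 → (8, 'dddddcbbcaadcbcddccdd')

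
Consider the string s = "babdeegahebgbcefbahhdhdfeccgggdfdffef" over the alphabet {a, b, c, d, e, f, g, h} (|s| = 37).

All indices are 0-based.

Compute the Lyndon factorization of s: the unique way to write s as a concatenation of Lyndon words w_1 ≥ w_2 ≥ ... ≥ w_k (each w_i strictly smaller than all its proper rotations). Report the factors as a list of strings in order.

emit factor 1: 'b' (i=0, period=1)
emit factor 2: 'abdeegahebgbcefbahhdhdfeccgggdfdffef' (i=1, period=36)

["b", "abdeegahebgbcefbahhdhdfeccgggdfdffef"]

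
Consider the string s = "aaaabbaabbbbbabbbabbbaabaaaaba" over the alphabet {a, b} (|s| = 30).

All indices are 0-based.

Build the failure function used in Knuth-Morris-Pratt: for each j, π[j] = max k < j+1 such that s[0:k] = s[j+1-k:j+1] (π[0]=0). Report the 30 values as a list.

[0, 1, 2, 3, 0, 0, 1, 2, 0, 0, 0, 0, 0, 1, 0, 0, 0, 1, 0, 0, 0, 1, 2, 0, 1, 2, 3, 4, 5, 1]

π[0] = 0
j=1 s[j]='a': π[1]=1 (border 'a')
j=2 s[j]='a': π[2]=2 (border 'aa')
j=3 s[j]='a': π[3]=3 (border 'aaa')
j=4 s[j]='b': k: 3→2→1→0; π[4]=0 (border '')
j=5 s[j]='b': π[5]=0 (border '')
j=6 s[j]='a': π[6]=1 (border 'a')
j=7 s[j]='a': π[7]=2 (border 'aa')
j=8 s[j]='b': k: 2→1→0; π[8]=0 (border '')
j=9 s[j]='b': π[9]=0 (border '')
j=10 s[j]='b': π[10]=0 (border '')
j=11 s[j]='b': π[11]=0 (border '')
j=12 s[j]='b': π[12]=0 (border '')
j=13 s[j]='a': π[13]=1 (border 'a')
j=14 s[j]='b': k: 1→0; π[14]=0 (border '')
j=15 s[j]='b': π[15]=0 (border '')
j=16 s[j]='b': π[16]=0 (border '')
j=17 s[j]='a': π[17]=1 (border 'a')
j=18 s[j]='b': k: 1→0; π[18]=0 (border '')
j=19 s[j]='b': π[19]=0 (border '')
j=20 s[j]='b': π[20]=0 (border '')
j=21 s[j]='a': π[21]=1 (border 'a')
j=22 s[j]='a': π[22]=2 (border 'aa')
j=23 s[j]='b': k: 2→1→0; π[23]=0 (border '')
j=24 s[j]='a': π[24]=1 (border 'a')
j=25 s[j]='a': π[25]=2 (border 'aa')
j=26 s[j]='a': π[26]=3 (border 'aaa')
j=27 s[j]='a': π[27]=4 (border 'aaaa')
j=28 s[j]='b': π[28]=5 (border 'aaaab')
j=29 s[j]='a': k: 5→0; π[29]=1 (border 'a')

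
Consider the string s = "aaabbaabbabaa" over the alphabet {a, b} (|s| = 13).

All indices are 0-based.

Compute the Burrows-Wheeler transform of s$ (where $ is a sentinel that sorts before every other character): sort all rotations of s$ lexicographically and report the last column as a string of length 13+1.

aab$abbaaabbaa

rank  rotation        last
    0  $aaabbaabbabaa  a
    1  a$aaabbaabbaba  a
    2  aa$aaabbaabbab  b
    3  aaabbaabbabaa$  $
    4  aabbaabbabaa$a  a
    5  aabbabaa$aaabb  b
    6  abaa$aaabbaabb  b
    7  abbaabbabaa$aa  a
    8  abbabaa$aaabba  a
    9  baa$aaabbaabba  a
   10  baabbabaa$aaab  b
   11  babaa$aaabbaab  b
   12  bbaabbabaa$aaa  a
   13  bbabaa$aaabbaa  a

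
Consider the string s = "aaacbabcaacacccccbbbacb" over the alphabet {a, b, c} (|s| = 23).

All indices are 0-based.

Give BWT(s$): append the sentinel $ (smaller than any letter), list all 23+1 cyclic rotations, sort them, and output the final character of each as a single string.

rank  rotation                  last
    0  $aaacbabcaacacccccbbbacb  b
    1  aaacbabcaacacccccbbbacb$  $
    2  aacacccccbbbacb$aaacbabc  c
    3  aacbabcaacacccccbbbacb$a  a
    4  abcaacacccccbbbacb$aaacb  b
    5  acacccccbbbacb$aaacbabca  a
    6  acb$aaacbabcaacacccccbbb  b
    7  acbabcaacacccccbbbacb$aa  a
    8  acccccbbbacb$aaacbabcaac  c
    9  b$aaacbabcaacacccccbbbac  c
   10  babcaacacccccbbbacb$aaac  c
   11  bacb$aaacbabcaacacccccbb  b
   12  bbacb$aaacbabcaacacccccb  b
   13  bbbacb$aaacbabcaacaccccc  c
   14  bcaacacccccbbbacb$aaacba  a
   15  caacacccccbbbacb$aaacbab  b
   16  cacccccbbbacb$aaacbabcaa  a
   17  cb$aaacbabcaacacccccbbba  a
   18  cbabcaacacccccbbbacb$aaa  a
   19  cbbbacb$aaacbabcaacacccc  c
   20  ccbbbacb$aaacbabcaacaccc  c
   21  cccbbbacb$aaacbabcaacacc  c
   22  ccccbbbacb$aaacbabcaacac  c
   23  cccccbbbacb$aaacbabcaaca  a

b$cababacccbbcabaaacccca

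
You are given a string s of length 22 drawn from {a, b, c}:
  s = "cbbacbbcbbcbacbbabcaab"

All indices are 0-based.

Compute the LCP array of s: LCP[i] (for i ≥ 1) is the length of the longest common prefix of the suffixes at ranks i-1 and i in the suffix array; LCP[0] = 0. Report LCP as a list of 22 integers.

[0, 1, 2, 1, 4, 0, 1, 2, 5, 1, 3, 2, 4, 1, 2, 3, 0, 1, 2, 4, 3, 5]

sorted suffixes:
  #0 SA[0]=19  'aab'
  #1 SA[1]=20  'ab'
  #2 SA[2]=16  'abcaab'
  #3 SA[3]=12  'acbbabcaab'
  #4 SA[4]=3  'acbbcbbcbacbbabcaab'
  #5 SA[5]=21  'b'
  #6 SA[6]=15  'babcaab'
  #7 SA[7]=11  'bacbbabcaab'
  #8 SA[8]=2  'bacbbcbbcbacbbabcaab'
  #9 SA[9]=14  'bbabcaab'
  #10 SA[10]=1  'bbacbbcbbcbacbbabcaab'
  #11 SA[11]=8  'bbcbacbbabcaab'
  #12 SA[12]=5  'bbcbbcbacbbabcaab'
  #13 SA[13]=17  'bcaab'
  #14 SA[14]=9  'bcbacbbabcaab'
  #15 SA[15]=6  'bcbbcbacbbabcaab'
  #16 SA[16]=18  'caab'
  #17 SA[17]=10  'cbacbbabcaab'
  #18 SA[18]=13  'cbbabcaab'
  #19 SA[19]=0  'cbbacbbcbbcbacbbabcaab'
  #20 SA[20]=7  'cbbcbacbbabcaab'
  #21 SA[21]=4  'cbbcbbcbacbbabcaab'

SA = [19, 20, 16, 12, 3, 21, 15, 11, 2, 14, 1, 8, 5, 17, 9, 6, 18, 10, 13, 0, 7, 4]
i: (SA[i-1],SA[i]) lcp shared
  1: (19,20) 1 'a'
  2: (20,16) 2 'ab'
  3: (16,12) 1 'a'
  4: (12,3) 4 'acbb'
  5: (3,21) 0 ''
  6: (21,15) 1 'b'
  7: (15,11) 2 'ba'
  8: (11,2) 5 'bacbb'
  9: (2,14) 1 'b'
  10: (14,1) 3 'bba'
  11: (1,8) 2 'bb'
  12: (8,5) 4 'bbcb'
  13: (5,17) 1 'b'
  14: (17,9) 2 'bc'
  15: (9,6) 3 'bcb'
  16: (6,18) 0 ''
  17: (18,10) 1 'c'
  18: (10,13) 2 'cb'
  19: (13,0) 4 'cbba'
  20: (0,7) 3 'cbb'
  21: (7,4) 5 'cbbcb'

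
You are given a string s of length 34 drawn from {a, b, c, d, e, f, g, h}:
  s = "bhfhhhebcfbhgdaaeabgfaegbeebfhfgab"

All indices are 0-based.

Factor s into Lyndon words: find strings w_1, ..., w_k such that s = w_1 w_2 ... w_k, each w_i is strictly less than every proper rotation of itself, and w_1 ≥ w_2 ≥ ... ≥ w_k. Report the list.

["bhfhhhe", "bcfbhgd", "aaeabgfaegbeebfhfgab"]

emit factor 1: 'bhfhhhe' (i=0, period=7)
emit factor 2: 'bcfbhgd' (i=7, period=7)
emit factor 3: 'aaeabgfaegbeebfhfgab' (i=14, period=20)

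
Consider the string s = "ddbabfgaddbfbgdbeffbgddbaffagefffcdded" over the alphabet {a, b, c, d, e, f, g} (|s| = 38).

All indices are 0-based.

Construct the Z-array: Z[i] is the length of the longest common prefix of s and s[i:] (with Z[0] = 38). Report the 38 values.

[38, 1, 0, 0, 0, 0, 0, 0, 3, 1, 0, 0, 0, 0, 1, 0, 0, 0, 0, 0, 0, 4, 1, 0, 0, 0, 0, 0, 0, 0, 0, 0, 0, 0, 2, 1, 0, 1]

Z[0]=38
i=1: fresh scan; Z[1]=1 extend→box=[1,2)
i=2: fresh scan; Z[2]=0
i=3: fresh scan; Z[3]=0
i=4: fresh scan; Z[4]=0
i=5: fresh scan; Z[5]=0
i=6: fresh scan; Z[6]=0
i=7: fresh scan; Z[7]=0
i=8: fresh scan; Z[8]=3 extend→box=[8,11)
i=9: min(r-i=2, Z[1]=1)=1; Z[9]=1
i=10: min(r-i=1, Z[2]=0)=0; Z[10]=0
i=11: fresh scan; Z[11]=0
i=12: fresh scan; Z[12]=0
i=13: fresh scan; Z[13]=0
i=14: fresh scan; Z[14]=1 extend→box=[14,15)
i=15: fresh scan; Z[15]=0
i=16: fresh scan; Z[16]=0
i=17: fresh scan; Z[17]=0
i=18: fresh scan; Z[18]=0
i=19: fresh scan; Z[19]=0
i=20: fresh scan; Z[20]=0
i=21: fresh scan; Z[21]=4 extend→box=[21,25)
i=22: min(r-i=3, Z[1]=1)=1; Z[22]=1
i=23: min(r-i=2, Z[2]=0)=0; Z[23]=0
i=24: min(r-i=1, Z[3]=0)=0; Z[24]=0
i=25: fresh scan; Z[25]=0
i=26: fresh scan; Z[26]=0
i=27: fresh scan; Z[27]=0
i=28: fresh scan; Z[28]=0
i=29: fresh scan; Z[29]=0
i=30: fresh scan; Z[30]=0
i=31: fresh scan; Z[31]=0
i=32: fresh scan; Z[32]=0
i=33: fresh scan; Z[33]=0
i=34: fresh scan; Z[34]=2 extend→box=[34,36)
i=35: min(r-i=1, Z[1]=1)=1; Z[35]=1
i=36: fresh scan; Z[36]=0
i=37: fresh scan; Z[37]=1 extend→box=[37,38)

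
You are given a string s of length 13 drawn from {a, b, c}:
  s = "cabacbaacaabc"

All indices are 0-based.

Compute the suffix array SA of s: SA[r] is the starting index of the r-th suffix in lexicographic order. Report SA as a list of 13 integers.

[9, 6, 1, 10, 7, 3, 5, 2, 11, 12, 8, 0, 4]

rank→(start, suffix):
  0 → (9, 'aabc')
  1 → (6, 'aacaabc')
  2 → (1, 'abacbaacaabc')
  3 → (10, 'abc')
  4 → (7, 'acaabc')
  5 → (3, 'acbaacaabc')
  6 → (5, 'baacaabc')
  7 → (2, 'bacbaacaabc')
  8 → (11, 'bc')
  9 → (12, 'c')
  10 → (8, 'caabc')
  11 → (0, 'cabacbaacaabc')
  12 → (4, 'cbaacaabc')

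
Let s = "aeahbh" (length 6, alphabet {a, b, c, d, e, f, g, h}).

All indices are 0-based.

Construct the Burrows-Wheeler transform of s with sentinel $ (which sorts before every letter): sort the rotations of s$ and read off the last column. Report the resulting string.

h$ehaba

rank  rotation last
    0  $aeahbh  h
    1  aeahbh$  $
    2  ahbh$ae  e
    3  bh$aeah  h
    4  eahbh$a  a
    5  h$aeahb  b
    6  hbh$aea  a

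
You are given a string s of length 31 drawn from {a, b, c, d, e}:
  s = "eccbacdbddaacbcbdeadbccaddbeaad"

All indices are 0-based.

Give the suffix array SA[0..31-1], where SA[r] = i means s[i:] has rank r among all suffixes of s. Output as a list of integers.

[10, 28, 11, 4, 29, 18, 23, 3, 13, 20, 7, 15, 26, 22, 2, 12, 14, 21, 1, 5, 30, 9, 19, 6, 25, 8, 24, 16, 27, 17, 0]

rank | idx | suffix
   0 |  10 | aacbcbdeadbccaddbeaad
   1 |  28 | aad
   2 |  11 | acbcbdeadbccaddbeaad
   3 |   4 | acdbddaacbcbdeadbccaddbeaad
   4 |  29 | ad
   5 |  18 | adbccaddbeaad
   6 |  23 | addbeaad
   7 |   3 | bacdbddaacbcbdeadbccaddbeaad
   8 |  13 | bcbdeadbccaddbeaad
   9 |  20 | bccaddbeaad
  10 |   7 | bddaacbcbdeadbccaddbeaad
  11 |  15 | bdeadbccaddbeaad
  12 |  26 | beaad
  13 |  22 | caddbeaad
  14 |   2 | cbacdbddaacbcbdeadbccaddbeaad
  15 |  12 | cbcbdeadbccaddbeaad
  16 |  14 | cbdeadbccaddbeaad
  17 |  21 | ccaddbeaad
  18 |   1 | ccbacdbddaacbcbdeadbccaddbeaad
  19 |   5 | cdbddaacbcbdeadbccaddbeaad
  20 |  30 | d
  21 |   9 | daacbcbdeadbccaddbeaad
  22 |  19 | dbccaddbeaad
  23 |   6 | dbddaacbcbdeadbccaddbeaad
  24 |  25 | dbeaad
  25 |   8 | ddaacbcbdeadbccaddbeaad
  26 |  24 | ddbeaad
  27 |  16 | deadbccaddbeaad
  28 |  27 | eaad
  29 |  17 | eadbccaddbeaad
  30 |   0 | eccbacdbddaacbcbdeadbccaddbeaad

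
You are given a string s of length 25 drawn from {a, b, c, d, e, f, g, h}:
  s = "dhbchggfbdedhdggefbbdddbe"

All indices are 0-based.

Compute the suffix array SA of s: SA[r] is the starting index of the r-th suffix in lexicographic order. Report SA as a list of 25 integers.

[18, 2, 19, 8, 23, 3, 22, 21, 20, 9, 13, 0, 11, 24, 10, 16, 17, 7, 15, 6, 14, 5, 1, 12, 4]

sorted suffixes:
  #0 SA[0]=18  'bbdddbe'
  #1 SA[1]=2  'bchggfbdedhdggefbbdddbe'
  #2 SA[2]=19  'bdddbe'
  #3 SA[3]=8  'bdedhdggefbbdddbe'
  #4 SA[4]=23  'be'
  #5 SA[5]=3  'chggfbdedhdggefbbdddbe'
  #6 SA[6]=22  'dbe'
  #7 SA[7]=21  'ddbe'
  #8 SA[8]=20  'dddbe'
  #9 SA[9]=9  'dedhdggefbbdddbe'
  #10 SA[10]=13  'dggefbbdddbe'
  #11 SA[11]=0  'dhbchggfbdedhdggefbbdddbe'
  #12 SA[12]=11  'dhdggefbbdddbe'
  #13 SA[13]=24  'e'
  #14 SA[14]=10  'edhdggefbbdddbe'
  #15 SA[15]=16  'efbbdddbe'
  #16 SA[16]=17  'fbbdddbe'
  #17 SA[17]=7  'fbdedhdggefbbdddbe'
  #18 SA[18]=15  'gefbbdddbe'
  #19 SA[19]=6  'gfbdedhdggefbbdddbe'
  #20 SA[20]=14  'ggefbbdddbe'
  #21 SA[21]=5  'ggfbdedhdggefbbdddbe'
  #22 SA[22]=1  'hbchggfbdedhdggefbbdddbe'
  #23 SA[23]=12  'hdggefbbdddbe'
  #24 SA[24]=4  'hggfbdedhdggefbbdddbe'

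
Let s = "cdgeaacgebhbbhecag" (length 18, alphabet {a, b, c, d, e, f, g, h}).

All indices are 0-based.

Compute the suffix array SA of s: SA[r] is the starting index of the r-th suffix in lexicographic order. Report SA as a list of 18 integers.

rank | idx | suffix
   0 |   4 | aacgebhbbhecag
   1 |   5 | acgebhbbhecag
   2 |  16 | ag
   3 |  11 | bbhecag
   4 |   9 | bhbbhecag
   5 |  12 | bhecag
   6 |  15 | cag
   7 |   0 | cdgeaacgebhbbhecag
   8 |   6 | cgebhbbhecag
   9 |   1 | dgeaacgebhbbhecag
  10 |   3 | eaacgebhbbhecag
  11 |   8 | ebhbbhecag
  12 |  14 | ecag
  13 |  17 | g
  14 |   2 | geaacgebhbbhecag
  15 |   7 | gebhbbhecag
  16 |  10 | hbbhecag
  17 |  13 | hecag

[4, 5, 16, 11, 9, 12, 15, 0, 6, 1, 3, 8, 14, 17, 2, 7, 10, 13]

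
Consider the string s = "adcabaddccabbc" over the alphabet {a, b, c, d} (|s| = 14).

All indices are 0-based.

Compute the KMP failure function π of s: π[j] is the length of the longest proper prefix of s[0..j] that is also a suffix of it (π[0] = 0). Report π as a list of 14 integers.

π[0] = 0
j=1 s[j]='d': π[1]=0 (border '')
j=2 s[j]='c': π[2]=0 (border '')
j=3 s[j]='a': π[3]=1 (border 'a')
j=4 s[j]='b': k: 1→0; π[4]=0 (border '')
j=5 s[j]='a': π[5]=1 (border 'a')
j=6 s[j]='d': π[6]=2 (border 'ad')
j=7 s[j]='d': k: 2→0; π[7]=0 (border '')
j=8 s[j]='c': π[8]=0 (border '')
j=9 s[j]='c': π[9]=0 (border '')
j=10 s[j]='a': π[10]=1 (border 'a')
j=11 s[j]='b': k: 1→0; π[11]=0 (border '')
j=12 s[j]='b': π[12]=0 (border '')
j=13 s[j]='c': π[13]=0 (border '')

[0, 0, 0, 1, 0, 1, 2, 0, 0, 0, 1, 0, 0, 0]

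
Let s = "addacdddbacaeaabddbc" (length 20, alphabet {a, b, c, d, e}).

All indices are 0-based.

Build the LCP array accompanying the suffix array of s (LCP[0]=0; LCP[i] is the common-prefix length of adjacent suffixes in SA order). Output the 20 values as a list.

[0, 1, 1, 2, 1, 1, 0, 1, 1, 0, 1, 1, 0, 1, 2, 1, 2, 3, 2, 0]

rank | idx | suffix
   0 |  13 | aabddbc
   1 |  14 | abddbc
   2 |   9 | acaeaabddbc
   3 |   3 | acdddbacaeaabddbc
   4 |   0 | addacdddbacaeaabddbc
   5 |  11 | aeaabddbc
   6 |   8 | bacaeaabddbc
   7 |  18 | bc
   8 |  15 | bddbc
   9 |  19 | c
  10 |  10 | caeaabddbc
  11 |   4 | cdddbacaeaabddbc
  12 |   2 | dacdddbacaeaabddbc
  13 |   7 | dbacaeaabddbc
  14 |  17 | dbc
  15 |   1 | ddacdddbacaeaabddbc
  16 |   6 | ddbacaeaabddbc
  17 |  16 | ddbc
  18 |   5 | dddbacaeaabddbc
  19 |  12 | eaabddbc

SA = [13, 14, 9, 3, 0, 11, 8, 18, 15, 19, 10, 4, 2, 7, 17, 1, 6, 16, 5, 12]
i: (SA[i-1],SA[i]) lcp shared
  1: (13,14) 1 'a'
  2: (14,9) 1 'a'
  3: (9,3) 2 'ac'
  4: (3,0) 1 'a'
  5: (0,11) 1 'a'
  6: (11,8) 0 ''
  7: (8,18) 1 'b'
  8: (18,15) 1 'b'
  9: (15,19) 0 ''
  10: (19,10) 1 'c'
  11: (10,4) 1 'c'
  12: (4,2) 0 ''
  13: (2,7) 1 'd'
  14: (7,17) 2 'db'
  15: (17,1) 1 'd'
  16: (1,6) 2 'dd'
  17: (6,16) 3 'ddb'
  18: (16,5) 2 'dd'
  19: (5,12) 0 ''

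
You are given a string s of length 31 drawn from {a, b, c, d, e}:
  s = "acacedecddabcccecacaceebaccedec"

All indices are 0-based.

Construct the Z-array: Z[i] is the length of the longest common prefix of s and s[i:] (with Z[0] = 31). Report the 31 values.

[31, 0, 2, 0, 0, 0, 0, 0, 0, 0, 1, 0, 0, 0, 0, 0, 0, 5, 0, 2, 0, 0, 0, 0, 2, 0, 0, 0, 0, 0, 0]

Z[0]=31
i=1: i≥r, start 0; Z[1]=0
i=2: i≥r, start 0; Z[2]=2 extend→box=[2,4)
i=3: min(r-i=1, Z[1]=0)=0; Z[3]=0
i=4: i≥r, start 0; Z[4]=0
i=5: i≥r, start 0; Z[5]=0
i=6: i≥r, start 0; Z[6]=0
i=7: i≥r, start 0; Z[7]=0
i=8: i≥r, start 0; Z[8]=0
i=9: i≥r, start 0; Z[9]=0
i=10: i≥r, start 0; Z[10]=1 extend→box=[10,11)
i=11: i≥r, start 0; Z[11]=0
i=12: i≥r, start 0; Z[12]=0
i=13: i≥r, start 0; Z[13]=0
i=14: i≥r, start 0; Z[14]=0
i=15: i≥r, start 0; Z[15]=0
i=16: i≥r, start 0; Z[16]=0
i=17: i≥r, start 0; Z[17]=5 extend→box=[17,22)
i=18: min(r-i=4, Z[1]=0)=0; Z[18]=0
i=19: min(r-i=3, Z[2]=2)=2; Z[19]=2
i=20: min(r-i=2, Z[3]=0)=0; Z[20]=0
i=21: min(r-i=1, Z[4]=0)=0; Z[21]=0
i=22: i≥r, start 0; Z[22]=0
i=23: i≥r, start 0; Z[23]=0
i=24: i≥r, start 0; Z[24]=2 extend→box=[24,26)
i=25: min(r-i=1, Z[1]=0)=0; Z[25]=0
i=26: i≥r, start 0; Z[26]=0
i=27: i≥r, start 0; Z[27]=0
i=28: i≥r, start 0; Z[28]=0
i=29: i≥r, start 0; Z[29]=0
i=30: i≥r, start 0; Z[30]=0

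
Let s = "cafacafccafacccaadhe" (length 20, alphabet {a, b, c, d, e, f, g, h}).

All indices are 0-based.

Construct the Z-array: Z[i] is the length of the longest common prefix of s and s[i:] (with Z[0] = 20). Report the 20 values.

[20, 0, 0, 0, 3, 0, 0, 1, 5, 0, 0, 0, 1, 1, 2, 0, 0, 0, 0, 0]

Z[0]=20
i=1: i≥r, start 0; Z[1]=0
i=2: i≥r, start 0; Z[2]=0
i=3: i≥r, start 0; Z[3]=0
i=4: i≥r, start 0; Z[4]=3 scan→box=[4,7)
i=5: min(r-i=2, Z[1]=0)=0; Z[5]=0
i=6: min(r-i=1, Z[2]=0)=0; Z[6]=0
i=7: i≥r, start 0; Z[7]=1 scan→box=[7,8)
i=8: i≥r, start 0; Z[8]=5 scan→box=[8,13)
i=9: min(r-i=4, Z[1]=0)=0; Z[9]=0
i=10: min(r-i=3, Z[2]=0)=0; Z[10]=0
i=11: min(r-i=2, Z[3]=0)=0; Z[11]=0
i=12: min(r-i=1, Z[4]=3)=1; Z[12]=1
i=13: i≥r, start 0; Z[13]=1 scan→box=[13,14)
i=14: i≥r, start 0; Z[14]=2 scan→box=[14,16)
i=15: min(r-i=1, Z[1]=0)=0; Z[15]=0
i=16: i≥r, start 0; Z[16]=0
i=17: i≥r, start 0; Z[17]=0
i=18: i≥r, start 0; Z[18]=0
i=19: i≥r, start 0; Z[19]=0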